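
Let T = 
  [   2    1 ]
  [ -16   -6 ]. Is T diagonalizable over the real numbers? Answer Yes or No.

Characteristic polynomial: p(λ) = λ^2 + 4λ + 4 = (λ + 2)^2.
λ = -2 has algebraic multiplicity 2; rank(T + 2I) = 1, so geometric multiplicity = 1.
Geometric multiplicity < algebraic multiplicity, so T is not diagonalizable.

No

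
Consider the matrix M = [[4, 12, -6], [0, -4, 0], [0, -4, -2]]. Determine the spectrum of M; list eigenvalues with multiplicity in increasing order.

Characteristic polynomial: p(λ) = λ^3 + 2λ^2 - 16λ - 32 = (λ - 4)(λ + 2)(λ + 4).
Roots (with multiplicity): -4, -2, 4.

-4, -2, 4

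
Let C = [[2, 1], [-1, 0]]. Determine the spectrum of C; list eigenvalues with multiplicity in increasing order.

Characteristic polynomial: p(t) = t^2 - 2t + 1 = (t - 1)^2.
Roots (with multiplicity): 1, 1.

1, 1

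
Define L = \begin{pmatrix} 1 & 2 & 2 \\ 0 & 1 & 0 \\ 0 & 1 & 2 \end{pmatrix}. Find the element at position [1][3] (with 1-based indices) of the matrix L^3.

14

Characteristic polynomial: μ^3 - 4μ^2 + 5μ - 2 = (μ - 2)(μ - 1)^2, so the eigenvalues are 1, 1, 2.
μ=1: eigenvector (-2, 1, -1).
μ=1: eigenvector (1, 0, 0).
μ=2: eigenvector (2, 0, 1).
P = [[-2, 1, 2], [1, 0, 0], [-1, 0, 1]], D = diag(1, 1, 2), P⁻¹ = [[0, 1, 0], [1, 0, -2], [0, 1, 1]].
L³ = P·diag(1, 1, 8)·P⁻¹ = [[1, 14, 14], [0, 1, 0], [0, 7, 8]].
The requested entry is 14.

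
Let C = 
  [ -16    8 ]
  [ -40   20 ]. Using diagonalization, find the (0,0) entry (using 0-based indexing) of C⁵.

-4096

Characteristic polynomial: t^2 - 4t = t(t - 4), so the eigenvalues are 0, 4.
t=0: eigenvector (1, 2).
t=4: eigenvector (2, 5).
P = [[1, 2], [2, 5]], D = diag(0, 4), P⁻¹ = [[5, -2], [-2, 1]].
C⁵ = P·diag(0, 1024)·P⁻¹ = [[-4096, 2048], [-10240, 5120]].
The requested entry is -4096.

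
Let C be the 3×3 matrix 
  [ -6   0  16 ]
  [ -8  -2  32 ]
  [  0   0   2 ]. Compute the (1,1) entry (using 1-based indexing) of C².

36

Characteristic polynomial: s^3 + 6s^2 - 4s - 24 = (s - 2)(s + 2)(s + 6), so the eigenvalues are -6, -2, 2.
s=2: eigenvector (2, 4, 1).
s=-2: eigenvector (0, 1, 0).
s=-6: eigenvector (1, 2, 0).
P = [[2, 0, 1], [4, 1, 2], [1, 0, 0]], D = diag(2, -2, -6), P⁻¹ = [[0, 0, 1], [-2, 1, 0], [1, 0, -2]].
C² = P·diag(4, 4, 36)·P⁻¹ = [[36, 0, -64], [64, 4, -128], [0, 0, 4]].
The requested entry is 36.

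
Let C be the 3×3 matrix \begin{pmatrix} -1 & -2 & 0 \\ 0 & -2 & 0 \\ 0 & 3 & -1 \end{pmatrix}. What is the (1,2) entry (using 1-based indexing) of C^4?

Characteristic polynomial: t^3 + 4t^2 + 5t + 2 = (t + 1)^2(t + 2), so the eigenvalues are -2, -1, -1.
t=-1: eigenvector (1, 0, 0).
t=-2: eigenvector (2, 1, -3).
t=-1: eigenvector (0, 0, 1).
P = [[1, 2, 0], [0, 1, 0], [0, -3, 1]], D = diag(-1, -2, -1), P⁻¹ = [[1, -2, 0], [0, 1, 0], [0, 3, 1]].
C⁴ = P·diag(1, 16, 1)·P⁻¹ = [[1, 30, 0], [0, 16, 0], [0, -45, 1]].
The requested entry is 30.

30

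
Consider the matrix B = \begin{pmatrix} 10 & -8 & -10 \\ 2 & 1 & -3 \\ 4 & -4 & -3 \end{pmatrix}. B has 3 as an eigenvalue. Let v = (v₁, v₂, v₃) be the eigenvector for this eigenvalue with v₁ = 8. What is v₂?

B − 3I = [[7, -8, -10], [2, -2, -3], [4, -4, -6]].
Solving (B − 3I)v = 0 gives the eigenspace spanned by (8, 2, 4).
With v₁ = 8, v = (8, 2, 4), so v₂ = 2.

2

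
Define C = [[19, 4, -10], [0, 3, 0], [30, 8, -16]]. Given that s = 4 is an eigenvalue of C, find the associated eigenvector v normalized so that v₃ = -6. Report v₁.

-4

C − 4I = [[15, 4, -10], [0, -1, 0], [30, 8, -20]].
Solving (C − 4I)v = 0 gives the eigenspace spanned by (-4, 0, -6).
With v₃ = -6, v = (-4, 0, -6), so v₁ = -4.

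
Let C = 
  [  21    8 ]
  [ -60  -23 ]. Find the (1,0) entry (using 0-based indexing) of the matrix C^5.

-3660

Characteristic polynomial: μ^2 + 2μ - 3 = (μ - 1)(μ + 3), so the eigenvalues are -3, 1.
μ=-3: eigenvector (1, -3).
μ=1: eigenvector (2, -5).
P = [[1, 2], [-3, -5]], D = diag(-3, 1), P⁻¹ = [[-5, -2], [3, 1]].
C⁵ = P·diag(-243, 1)·P⁻¹ = [[1221, 488], [-3660, -1463]].
The requested entry is -3660.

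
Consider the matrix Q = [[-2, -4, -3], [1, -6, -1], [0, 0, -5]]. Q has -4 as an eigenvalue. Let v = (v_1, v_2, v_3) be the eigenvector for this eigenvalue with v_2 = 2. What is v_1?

4

Q + 4I = [[2, -4, -3], [1, -2, -1], [0, 0, -1]].
Solving (Q + 4I)v = 0 gives the eigenspace spanned by (4, 2, 0).
With v_2 = 2, v = (4, 2, 0), so v_1 = 4.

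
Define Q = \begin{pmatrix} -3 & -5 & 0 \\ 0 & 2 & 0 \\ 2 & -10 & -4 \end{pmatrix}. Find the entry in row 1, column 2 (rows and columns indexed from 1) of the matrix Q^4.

65

Characteristic polynomial: t^3 + 5t^2 - 2t - 24 = (t - 2)(t + 3)(t + 4), so the eigenvalues are -4, -3, 2.
t=2: eigenvector (-1, 1, -2).
t=-3: eigenvector (1, 0, 2).
t=-4: eigenvector (0, 0, 1).
P = [[-1, 1, 0], [1, 0, 0], [-2, 2, 1]], D = diag(2, -3, -4), P⁻¹ = [[0, 1, 0], [1, 1, 0], [-2, 0, 1]].
Q⁴ = P·diag(16, 81, 256)·P⁻¹ = [[81, 65, 0], [0, 16, 0], [-350, 130, 256]].
The requested entry is 65.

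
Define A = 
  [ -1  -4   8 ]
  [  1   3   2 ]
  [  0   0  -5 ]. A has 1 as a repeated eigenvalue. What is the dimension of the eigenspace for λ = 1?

1

A − 1I = [[-2, -4, 8], [1, 2, 2], [0, 0, -6]].
This matrix has rank 2, so its null space has dimension 3 − 2 = 1.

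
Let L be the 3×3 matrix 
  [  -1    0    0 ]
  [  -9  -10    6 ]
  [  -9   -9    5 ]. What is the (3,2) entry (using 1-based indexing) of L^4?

Characteristic polynomial: t^3 + 6t^2 + 9t + 4 = (t + 1)^2(t + 4), so the eigenvalues are -4, -1, -1.
t=-4: eigenvector (0, 1, 1).
t=-1: eigenvector (-1, 1, 0).
t=-1: eigenvector (-1, 3, 3).
P = [[0, -1, -1], [1, 1, 3], [1, 0, 3]], D = diag(-4, -1, -1), P⁻¹ = [[3, 3, -2], [0, 1, -1], [-1, -1, 1]].
L⁴ = P·diag(256, 1, 1)·P⁻¹ = [[1, 0, 0], [765, 766, -510], [765, 765, -509]].
The requested entry is 765.

765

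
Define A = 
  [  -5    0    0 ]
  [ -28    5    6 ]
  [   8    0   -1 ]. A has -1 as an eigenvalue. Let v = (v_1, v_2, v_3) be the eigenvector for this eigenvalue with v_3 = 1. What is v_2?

-1

A + 1I = [[-4, 0, 0], [-28, 6, 6], [8, 0, 0]].
Solving (A + 1I)v = 0 gives the eigenspace spanned by (0, -1, 1).
With v_3 = 1, v = (0, -1, 1), so v_2 = -1.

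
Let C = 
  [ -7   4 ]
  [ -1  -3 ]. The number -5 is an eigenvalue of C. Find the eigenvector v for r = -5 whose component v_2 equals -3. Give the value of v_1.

-6

C + 5I = [[-2, 4], [-1, 2]].
Solving (C + 5I)v = 0 gives the eigenspace spanned by (-6, -3).
With v_2 = -3, v = (-6, -3), so v_1 = -6.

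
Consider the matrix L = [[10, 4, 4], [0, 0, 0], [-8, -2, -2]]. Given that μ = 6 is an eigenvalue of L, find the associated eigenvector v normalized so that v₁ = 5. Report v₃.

-5

L − 6I = [[4, 4, 4], [0, -6, 0], [-8, -2, -8]].
Solving (L − 6I)v = 0 gives the eigenspace spanned by (5, 0, -5).
With v₁ = 5, v = (5, 0, -5), so v₃ = -5.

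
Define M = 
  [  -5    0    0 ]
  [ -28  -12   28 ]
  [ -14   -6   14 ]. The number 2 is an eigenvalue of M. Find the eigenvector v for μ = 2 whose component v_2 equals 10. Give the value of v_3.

5

M − 2I = [[-7, 0, 0], [-28, -14, 28], [-14, -6, 12]].
Solving (M − 2I)v = 0 gives the eigenspace spanned by (0, 10, 5).
With v_2 = 10, v = (0, 10, 5), so v_3 = 5.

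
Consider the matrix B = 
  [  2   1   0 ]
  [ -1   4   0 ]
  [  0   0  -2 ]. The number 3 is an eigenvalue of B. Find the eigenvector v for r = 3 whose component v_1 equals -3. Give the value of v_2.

-3

B − 3I = [[-1, 1, 0], [-1, 1, 0], [0, 0, -5]].
Solving (B − 3I)v = 0 gives the eigenspace spanned by (-3, -3, 0).
With v_1 = -3, v = (-3, -3, 0), so v_2 = -3.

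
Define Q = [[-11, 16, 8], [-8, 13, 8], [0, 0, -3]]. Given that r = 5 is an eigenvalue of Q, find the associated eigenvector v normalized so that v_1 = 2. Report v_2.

Q − 5I = [[-16, 16, 8], [-8, 8, 8], [0, 0, -8]].
Solving (Q − 5I)v = 0 gives the eigenspace spanned by (2, 2, 0).
With v_1 = 2, v = (2, 2, 0), so v_2 = 2.

2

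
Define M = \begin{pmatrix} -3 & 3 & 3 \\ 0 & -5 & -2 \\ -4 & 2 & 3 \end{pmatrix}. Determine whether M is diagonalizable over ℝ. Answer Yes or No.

No

Characteristic polynomial: p(t) = t^3 + 5t^2 + 7t + 3 = (t + 1)^2(t + 3).
t = -1 has algebraic multiplicity 2; rank(M + 1I) = 2, so geometric multiplicity = 1.
Geometric multiplicity < algebraic multiplicity, so M is not diagonalizable.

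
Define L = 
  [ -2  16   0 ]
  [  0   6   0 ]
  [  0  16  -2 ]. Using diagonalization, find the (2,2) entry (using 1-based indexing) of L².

Characteristic polynomial: s^3 - 2s^2 - 20s - 24 = (s - 6)(s + 2)^2, so the eigenvalues are -2, -2, 6.
s=-2: eigenvector (1, 0, 0).
s=6: eigenvector (2, 1, 2).
s=-2: eigenvector (1, 0, 1).
P = [[1, 2, 1], [0, 1, 0], [0, 2, 1]], D = diag(-2, 6, -2), P⁻¹ = [[1, 0, -1], [0, 1, 0], [0, -2, 1]].
L² = P·diag(4, 36, 4)·P⁻¹ = [[4, 64, 0], [0, 36, 0], [0, 64, 4]].
The requested entry is 36.

36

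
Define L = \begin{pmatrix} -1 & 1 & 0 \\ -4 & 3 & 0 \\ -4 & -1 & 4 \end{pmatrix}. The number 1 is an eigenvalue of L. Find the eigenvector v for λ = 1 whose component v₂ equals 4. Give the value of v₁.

2

L − 1I = [[-2, 1, 0], [-4, 2, 0], [-4, -1, 3]].
Solving (L − 1I)v = 0 gives the eigenspace spanned by (2, 4, 4).
With v₂ = 4, v = (2, 4, 4), so v₁ = 2.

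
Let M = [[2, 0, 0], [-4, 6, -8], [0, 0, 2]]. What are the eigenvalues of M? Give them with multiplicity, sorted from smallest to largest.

2, 2, 6

Characteristic polynomial: p(λ) = λ^3 - 10λ^2 + 28λ - 24 = (λ - 6)(λ - 2)^2.
Roots (with multiplicity): 2, 2, 6.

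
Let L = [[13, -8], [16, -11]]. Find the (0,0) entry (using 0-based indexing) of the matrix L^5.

Characteristic polynomial: μ^2 - 2μ - 15 = (μ - 5)(μ + 3), so the eigenvalues are -3, 5.
μ=5: eigenvector (-1, -1).
μ=-3: eigenvector (1, 2).
P = [[-1, 1], [-1, 2]], D = diag(5, -3), P⁻¹ = [[-2, 1], [-1, 1]].
L⁵ = P·diag(3125, -243)·P⁻¹ = [[6493, -3368], [6736, -3611]].
The requested entry is 6493.

6493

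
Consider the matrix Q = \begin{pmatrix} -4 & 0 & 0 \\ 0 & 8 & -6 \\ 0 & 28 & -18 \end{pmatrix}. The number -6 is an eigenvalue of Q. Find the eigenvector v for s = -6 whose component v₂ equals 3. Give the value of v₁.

Q + 6I = [[2, 0, 0], [0, 14, -6], [0, 28, -12]].
Solving (Q + 6I)v = 0 gives the eigenspace spanned by (0, 3, 7).
With v₂ = 3, v = (0, 3, 7), so v₁ = 0.

0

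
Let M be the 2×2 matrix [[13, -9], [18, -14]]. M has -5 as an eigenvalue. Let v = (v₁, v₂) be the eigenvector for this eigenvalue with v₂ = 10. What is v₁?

M + 5I = [[18, -9], [18, -9]].
Solving (M + 5I)v = 0 gives the eigenspace spanned by (5, 10).
With v₂ = 10, v = (5, 10), so v₁ = 5.

5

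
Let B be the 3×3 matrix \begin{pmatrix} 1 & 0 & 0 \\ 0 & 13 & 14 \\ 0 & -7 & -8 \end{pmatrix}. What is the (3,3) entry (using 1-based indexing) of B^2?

-34

Characteristic polynomial: r^3 - 6r^2 - r + 6 = (r - 6)(r - 1)(r + 1), so the eigenvalues are -1, 1, 6.
r=6: eigenvector (0, -2, 1).
r=-1: eigenvector (0, -1, 1).
r=1: eigenvector (1, 0, 0).
P = [[0, 0, 1], [-2, -1, 0], [1, 1, 0]], D = diag(6, -1, 1), P⁻¹ = [[0, -1, -1], [0, 1, 2], [1, 0, 0]].
B² = P·diag(36, 1, 1)·P⁻¹ = [[1, 0, 0], [0, 71, 70], [0, -35, -34]].
The requested entry is -34.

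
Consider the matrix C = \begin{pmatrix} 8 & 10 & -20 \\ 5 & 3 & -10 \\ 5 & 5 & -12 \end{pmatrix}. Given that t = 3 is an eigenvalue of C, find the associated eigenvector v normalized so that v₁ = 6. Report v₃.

3

C − 3I = [[5, 10, -20], [5, 0, -10], [5, 5, -15]].
Solving (C − 3I)v = 0 gives the eigenspace spanned by (6, 3, 3).
With v₁ = 6, v = (6, 3, 3), so v₃ = 3.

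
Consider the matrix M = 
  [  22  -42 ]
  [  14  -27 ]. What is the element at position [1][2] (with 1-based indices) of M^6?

Characteristic polynomial: s^2 + 5s - 6 = (s - 1)(s + 6), so the eigenvalues are -6, 1.
s=1: eigenvector (2, 1).
s=-6: eigenvector (-3, -2).
P = [[2, -3], [1, -2]], D = diag(1, -6), P⁻¹ = [[2, -3], [1, -2]].
M⁶ = P·diag(1, 46656)·P⁻¹ = [[-139964, 279930], [-93310, 186621]].
The requested entry is 279930.

279930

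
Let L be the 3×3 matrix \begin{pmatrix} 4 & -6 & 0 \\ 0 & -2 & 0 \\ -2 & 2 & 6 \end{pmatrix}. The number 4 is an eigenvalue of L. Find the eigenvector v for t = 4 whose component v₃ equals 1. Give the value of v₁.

L − 4I = [[0, -6, 0], [0, -6, 0], [-2, 2, 2]].
Solving (L − 4I)v = 0 gives the eigenspace spanned by (1, 0, 1).
With v₃ = 1, v = (1, 0, 1), so v₁ = 1.

1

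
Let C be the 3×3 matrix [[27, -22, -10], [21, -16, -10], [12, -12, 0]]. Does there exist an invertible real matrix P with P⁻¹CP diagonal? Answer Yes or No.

Yes

Characteristic polynomial: p(λ) = λ^3 - 11λ^2 + 30λ = λ(λ - 6)(λ - 5).
All 3 eigenvalues are distinct, so C is diagonalizable.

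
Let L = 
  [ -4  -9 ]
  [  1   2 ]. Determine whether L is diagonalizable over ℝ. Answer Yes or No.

No

Characteristic polynomial: p(t) = t^2 + 2t + 1 = (t + 1)^2.
t = -1 has algebraic multiplicity 2; rank(L + 1I) = 1, so geometric multiplicity = 1.
Geometric multiplicity < algebraic multiplicity, so L is not diagonalizable.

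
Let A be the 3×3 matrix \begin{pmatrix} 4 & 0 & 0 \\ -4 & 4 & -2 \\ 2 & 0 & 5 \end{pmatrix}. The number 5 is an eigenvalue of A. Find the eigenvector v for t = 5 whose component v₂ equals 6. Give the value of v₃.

A − 5I = [[-1, 0, 0], [-4, -1, -2], [2, 0, 0]].
Solving (A − 5I)v = 0 gives the eigenspace spanned by (0, 6, -3).
With v₂ = 6, v = (0, 6, -3), so v₃ = -3.

-3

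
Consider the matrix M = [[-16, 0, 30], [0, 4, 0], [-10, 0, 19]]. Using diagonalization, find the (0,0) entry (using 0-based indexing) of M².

-44

Characteristic polynomial: μ^3 - 7μ^2 + 8μ + 16 = (μ - 4)^2(μ + 1), so the eigenvalues are -1, 4, 4.
μ=4: eigenvector (-3, 0, -2).
μ=-1: eigenvector (2, 0, 1).
μ=4: eigenvector (0, 1, 0).
P = [[-3, 2, 0], [0, 0, 1], [-2, 1, 0]], D = diag(4, -1, 4), P⁻¹ = [[1, 0, -2], [2, 0, -3], [0, 1, 0]].
M² = P·diag(16, 1, 16)·P⁻¹ = [[-44, 0, 90], [0, 16, 0], [-30, 0, 61]].
The requested entry is -44.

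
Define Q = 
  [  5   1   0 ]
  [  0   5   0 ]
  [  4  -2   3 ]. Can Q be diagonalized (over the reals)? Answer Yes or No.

Characteristic polynomial: p(μ) = μ^3 - 13μ^2 + 55μ - 75 = (μ - 5)^2(μ - 3).
μ = 5 has algebraic multiplicity 2; rank(Q − 5I) = 2, so geometric multiplicity = 1.
Geometric multiplicity < algebraic multiplicity, so Q is not diagonalizable.

No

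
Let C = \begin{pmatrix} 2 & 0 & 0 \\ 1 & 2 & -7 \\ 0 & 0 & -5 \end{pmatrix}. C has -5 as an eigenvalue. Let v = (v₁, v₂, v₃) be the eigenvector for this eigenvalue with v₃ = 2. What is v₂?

C + 5I = [[7, 0, 0], [1, 7, -7], [0, 0, 0]].
Solving (C + 5I)v = 0 gives the eigenspace spanned by (0, 2, 2).
With v₃ = 2, v = (0, 2, 2), so v₂ = 2.

2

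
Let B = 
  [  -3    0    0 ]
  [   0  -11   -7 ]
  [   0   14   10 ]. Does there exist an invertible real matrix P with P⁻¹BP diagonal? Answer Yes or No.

Characteristic polynomial: p(r) = r^3 + 4r^2 - 9r - 36 = (r - 3)(r + 3)(r + 4).
All 3 eigenvalues are distinct, so B is diagonalizable.

Yes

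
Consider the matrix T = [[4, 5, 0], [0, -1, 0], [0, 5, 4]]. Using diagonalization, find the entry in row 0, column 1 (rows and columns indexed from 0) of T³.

Characteristic polynomial: r^3 - 7r^2 + 8r + 16 = (r - 4)^2(r + 1), so the eigenvalues are -1, 4, 4.
r=4: eigenvector (1, 0, 0).
r=-1: eigenvector (-1, 1, -1).
r=4: eigenvector (0, 0, 1).
P = [[1, -1, 0], [0, 1, 0], [0, -1, 1]], D = diag(4, -1, 4), P⁻¹ = [[1, 1, 0], [0, 1, 0], [0, 1, 1]].
T³ = P·diag(64, -1, 64)·P⁻¹ = [[64, 65, 0], [0, -1, 0], [0, 65, 64]].
The requested entry is 65.

65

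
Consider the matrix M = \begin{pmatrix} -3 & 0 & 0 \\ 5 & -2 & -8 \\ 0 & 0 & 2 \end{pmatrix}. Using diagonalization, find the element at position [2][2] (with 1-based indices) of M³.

-8

Characteristic polynomial: λ^3 + 3λ^2 - 4λ - 12 = (λ - 2)(λ + 2)(λ + 3), so the eigenvalues are -3, -2, 2.
λ=2: eigenvector (0, -2, 1).
λ=-2: eigenvector (0, 1, 0).
λ=-3: eigenvector (1, -5, 0).
P = [[0, 0, 1], [-2, 1, -5], [1, 0, 0]], D = diag(2, -2, -3), P⁻¹ = [[0, 0, 1], [5, 1, 2], [1, 0, 0]].
M³ = P·diag(8, -8, -27)·P⁻¹ = [[-27, 0, 0], [95, -8, -32], [0, 0, 8]].
The requested entry is -8.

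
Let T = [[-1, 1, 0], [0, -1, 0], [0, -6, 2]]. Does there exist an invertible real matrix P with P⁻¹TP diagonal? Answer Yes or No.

Characteristic polynomial: p(λ) = λ^3 - 3λ - 2 = (λ - 2)(λ + 1)^2.
λ = -1 has algebraic multiplicity 2; rank(T + 1I) = 2, so geometric multiplicity = 1.
Geometric multiplicity < algebraic multiplicity, so T is not diagonalizable.

No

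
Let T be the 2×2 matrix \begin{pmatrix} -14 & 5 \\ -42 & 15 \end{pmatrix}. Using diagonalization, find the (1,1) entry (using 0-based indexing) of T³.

Characteristic polynomial: r^2 - r = r(r - 1), so the eigenvalues are 0, 1.
r=1: eigenvector (1, 3).
r=0: eigenvector (-5, -14).
P = [[1, -5], [3, -14]], D = diag(1, 0), P⁻¹ = [[-14, 5], [-3, 1]].
T³ = P·diag(1, 0)·P⁻¹ = [[-14, 5], [-42, 15]].
The requested entry is 15.

15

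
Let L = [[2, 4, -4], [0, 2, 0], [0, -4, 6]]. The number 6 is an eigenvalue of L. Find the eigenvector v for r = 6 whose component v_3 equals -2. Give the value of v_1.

L − 6I = [[-4, 4, -4], [0, -4, 0], [0, -4, 0]].
Solving (L − 6I)v = 0 gives the eigenspace spanned by (2, 0, -2).
With v_3 = -2, v = (2, 0, -2), so v_1 = 2.

2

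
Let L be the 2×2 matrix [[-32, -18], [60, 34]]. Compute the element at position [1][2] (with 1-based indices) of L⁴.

-720

Characteristic polynomial: t^2 - 2t - 8 = (t - 4)(t + 2), so the eigenvalues are -2, 4.
t=4: eigenvector (1, -2).
t=-2: eigenvector (3, -5).
P = [[1, 3], [-2, -5]], D = diag(4, -2), P⁻¹ = [[-5, -3], [2, 1]].
L⁴ = P·diag(256, 16)·P⁻¹ = [[-1184, -720], [2400, 1456]].
The requested entry is -720.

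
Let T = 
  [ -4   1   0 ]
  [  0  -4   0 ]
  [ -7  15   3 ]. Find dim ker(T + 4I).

T + 4I = [[0, 1, 0], [0, 0, 0], [-7, 15, 7]].
This matrix has rank 2, so its null space has dimension 3 − 2 = 1.

1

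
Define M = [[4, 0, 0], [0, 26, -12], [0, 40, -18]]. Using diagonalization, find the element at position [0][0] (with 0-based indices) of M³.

64

Characteristic polynomial: μ^3 - 12μ^2 + 44μ - 48 = (μ - 6)(μ - 4)(μ - 2), so the eigenvalues are 2, 4, 6.
μ=4: eigenvector (1, 0, 0).
μ=2: eigenvector (0, 1, 2).
μ=6: eigenvector (0, -3, -5).
P = [[1, 0, 0], [0, 1, -3], [0, 2, -5]], D = diag(4, 2, 6), P⁻¹ = [[1, 0, 0], [0, -5, 3], [0, -2, 1]].
M³ = P·diag(64, 8, 216)·P⁻¹ = [[64, 0, 0], [0, 1256, -624], [0, 2080, -1032]].
The requested entry is 64.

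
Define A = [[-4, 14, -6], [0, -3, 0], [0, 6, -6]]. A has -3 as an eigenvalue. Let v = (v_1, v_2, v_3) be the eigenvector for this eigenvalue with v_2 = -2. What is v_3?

-4

A + 3I = [[-1, 14, -6], [0, 0, 0], [0, 6, -3]].
Solving (A + 3I)v = 0 gives the eigenspace spanned by (-4, -2, -4).
With v_2 = -2, v = (-4, -2, -4), so v_3 = -4.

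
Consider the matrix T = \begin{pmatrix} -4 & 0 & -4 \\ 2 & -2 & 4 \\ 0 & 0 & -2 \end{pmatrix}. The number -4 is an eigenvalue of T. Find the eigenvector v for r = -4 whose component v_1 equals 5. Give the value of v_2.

T + 4I = [[0, 0, -4], [2, 2, 4], [0, 0, 2]].
Solving (T + 4I)v = 0 gives the eigenspace spanned by (5, -5, 0).
With v_1 = 5, v = (5, -5, 0), so v_2 = -5.

-5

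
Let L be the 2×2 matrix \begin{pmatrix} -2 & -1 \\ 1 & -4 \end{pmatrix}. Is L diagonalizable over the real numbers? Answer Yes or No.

Characteristic polynomial: p(λ) = λ^2 + 6λ + 9 = (λ + 3)^2.
λ = -3 has algebraic multiplicity 2; rank(L + 3I) = 1, so geometric multiplicity = 1.
Geometric multiplicity < algebraic multiplicity, so L is not diagonalizable.

No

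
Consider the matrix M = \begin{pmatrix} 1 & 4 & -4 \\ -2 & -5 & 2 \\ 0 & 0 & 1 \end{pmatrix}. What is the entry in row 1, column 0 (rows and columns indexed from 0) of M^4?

Characteristic polynomial: t^3 + 3t^2 - t - 3 = (t - 1)(t + 1)(t + 3), so the eigenvalues are -3, -1, 1.
t=-1: eigenvector (-2, 1, 0).
t=-3: eigenvector (-1, 1, 0).
t=1: eigenvector (-2, 1, 1).
P = [[-2, -1, -2], [1, 1, 1], [0, 0, 1]], D = diag(-1, -3, 1), P⁻¹ = [[-1, -1, -1], [1, 2, 0], [0, 0, 1]].
M⁴ = P·diag(1, 81, 1)·P⁻¹ = [[-79, -160, 0], [80, 161, 0], [0, 0, 1]].
The requested entry is 80.

80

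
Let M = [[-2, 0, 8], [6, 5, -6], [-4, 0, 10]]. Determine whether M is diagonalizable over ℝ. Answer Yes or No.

Yes

Characteristic polynomial: p(t) = t^3 - 13t^2 + 52t - 60 = (t - 6)(t - 5)(t - 2).
All 3 eigenvalues are distinct, so M is diagonalizable.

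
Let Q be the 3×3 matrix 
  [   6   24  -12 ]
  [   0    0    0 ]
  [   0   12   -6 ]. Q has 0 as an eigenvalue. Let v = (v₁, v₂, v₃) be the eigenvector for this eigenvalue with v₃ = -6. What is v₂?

-3

Q = [[6, 24, -12], [0, 0, 0], [0, 12, -6]].
Solving (Q)v = 0 gives the eigenspace spanned by (0, -3, -6).
With v₃ = -6, v = (0, -3, -6), so v₂ = -3.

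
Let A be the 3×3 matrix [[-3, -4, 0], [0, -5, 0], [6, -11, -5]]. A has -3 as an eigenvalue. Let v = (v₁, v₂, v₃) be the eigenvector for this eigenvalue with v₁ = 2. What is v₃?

A + 3I = [[0, -4, 0], [0, -2, 0], [6, -11, -2]].
Solving (A + 3I)v = 0 gives the eigenspace spanned by (2, 0, 6).
With v₁ = 2, v = (2, 0, 6), so v₃ = 6.

6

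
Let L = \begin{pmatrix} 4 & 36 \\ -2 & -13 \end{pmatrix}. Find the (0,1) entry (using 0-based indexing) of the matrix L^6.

-415044

Characteristic polynomial: s^2 + 9s + 20 = (s + 4)(s + 5), so the eigenvalues are -5, -4.
s=-5: eigenvector (4, -1).
s=-4: eigenvector (9, -2).
P = [[4, 9], [-1, -2]], D = diag(-5, -4), P⁻¹ = [[-2, -9], [1, 4]].
L⁶ = P·diag(15625, 4096)·P⁻¹ = [[-88136, -415044], [23058, 107857]].
The requested entry is -415044.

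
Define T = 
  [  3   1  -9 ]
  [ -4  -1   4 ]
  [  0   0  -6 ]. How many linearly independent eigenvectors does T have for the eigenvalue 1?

T − 1I = [[2, 1, -9], [-4, -2, 4], [0, 0, -7]].
This matrix has rank 2, so its null space has dimension 3 − 2 = 1.

1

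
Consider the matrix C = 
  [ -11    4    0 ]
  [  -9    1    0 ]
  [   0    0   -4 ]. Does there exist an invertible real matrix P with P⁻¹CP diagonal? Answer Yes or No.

No

Characteristic polynomial: p(t) = t^3 + 14t^2 + 65t + 100 = (t + 4)(t + 5)^2.
t = -5 has algebraic multiplicity 2; rank(C + 5I) = 2, so geometric multiplicity = 1.
Geometric multiplicity < algebraic multiplicity, so C is not diagonalizable.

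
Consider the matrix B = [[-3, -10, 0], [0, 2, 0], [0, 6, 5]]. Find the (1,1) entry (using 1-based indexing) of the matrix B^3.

Characteristic polynomial: r^3 - 4r^2 - 11r + 30 = (r - 5)(r - 2)(r + 3), so the eigenvalues are -3, 2, 5.
r=-3: eigenvector (1, 0, 0).
r=2: eigenvector (-2, 1, -2).
r=5: eigenvector (0, 0, 1).
P = [[1, -2, 0], [0, 1, 0], [0, -2, 1]], D = diag(-3, 2, 5), P⁻¹ = [[1, 2, 0], [0, 1, 0], [0, 2, 1]].
B³ = P·diag(-27, 8, 125)·P⁻¹ = [[-27, -70, 0], [0, 8, 0], [0, 234, 125]].
The requested entry is -27.

-27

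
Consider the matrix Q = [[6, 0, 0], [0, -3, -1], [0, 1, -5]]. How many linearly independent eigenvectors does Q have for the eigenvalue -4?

1

Q + 4I = [[10, 0, 0], [0, 1, -1], [0, 1, -1]].
This matrix has rank 2, so its null space has dimension 3 − 2 = 1.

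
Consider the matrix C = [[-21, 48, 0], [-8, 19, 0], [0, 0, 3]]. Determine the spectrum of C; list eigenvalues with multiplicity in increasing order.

-5, 3, 3

Characteristic polynomial: p(s) = s^3 - s^2 - 21s + 45 = (s - 3)^2(s + 5).
Roots (with multiplicity): -5, 3, 3.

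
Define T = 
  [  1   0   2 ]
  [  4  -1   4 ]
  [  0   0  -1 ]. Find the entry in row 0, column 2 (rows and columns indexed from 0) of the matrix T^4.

0

Characteristic polynomial: s^3 + s^2 - s - 1 = (s - 1)(s + 1)^2, so the eigenvalues are -1, -1, 1.
s=1: eigenvector (1, 2, 0).
s=-1: eigenvector (1, 3, -1).
s=-1: eigenvector (-1, -2, 1).
P = [[1, 1, -1], [2, 3, -2], [0, -1, 1]], D = diag(1, -1, -1), P⁻¹ = [[1, 0, 1], [-2, 1, 0], [-2, 1, 1]].
T⁴ = P·diag(1, 1, 1)·P⁻¹ = [[1, 0, 0], [0, 1, 0], [0, 0, 1]].
The requested entry is 0.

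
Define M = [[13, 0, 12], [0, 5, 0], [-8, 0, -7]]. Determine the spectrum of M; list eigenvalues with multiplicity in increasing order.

1, 5, 5

Characteristic polynomial: p(r) = r^3 - 11r^2 + 35r - 25 = (r - 5)^2(r - 1).
Roots (with multiplicity): 1, 5, 5.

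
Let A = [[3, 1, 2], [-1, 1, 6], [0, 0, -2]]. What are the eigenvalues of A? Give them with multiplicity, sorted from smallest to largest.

Characteristic polynomial: p(λ) = λ^3 - 2λ^2 - 4λ + 8 = (λ - 2)^2(λ + 2).
Roots (with multiplicity): -2, 2, 2.

-2, 2, 2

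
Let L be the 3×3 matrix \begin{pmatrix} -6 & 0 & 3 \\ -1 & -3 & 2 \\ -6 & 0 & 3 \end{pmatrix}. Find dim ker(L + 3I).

L + 3I = [[-3, 0, 3], [-1, 0, 2], [-6, 0, 6]].
This matrix has rank 2, so its null space has dimension 3 − 2 = 1.

1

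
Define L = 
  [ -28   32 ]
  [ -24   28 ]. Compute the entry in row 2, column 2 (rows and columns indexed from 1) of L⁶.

4096

Characteristic polynomial: λ^2 - 16 = (λ - 4)(λ + 4), so the eigenvalues are -4, 4.
λ=4: eigenvector (1, 1).
λ=-4: eigenvector (4, 3).
P = [[1, 4], [1, 3]], D = diag(4, -4), P⁻¹ = [[-3, 4], [1, -1]].
L⁶ = P·diag(4096, 4096)·P⁻¹ = [[4096, 0], [0, 4096]].
The requested entry is 4096.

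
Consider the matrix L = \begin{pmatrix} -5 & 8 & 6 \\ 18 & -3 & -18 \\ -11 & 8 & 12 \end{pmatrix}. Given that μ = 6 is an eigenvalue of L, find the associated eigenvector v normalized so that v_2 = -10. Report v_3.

L − 6I = [[-11, 8, 6], [18, -9, -18], [-11, 8, 6]].
Solving (L − 6I)v = 0 gives the eigenspace spanned by (-10, -10, -5).
With v_2 = -10, v = (-10, -10, -5), so v_3 = -5.

-5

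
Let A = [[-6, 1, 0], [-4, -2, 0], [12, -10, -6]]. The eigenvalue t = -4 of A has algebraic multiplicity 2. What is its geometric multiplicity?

1

A + 4I = [[-2, 1, 0], [-4, 2, 0], [12, -10, -2]].
This matrix has rank 2, so its null space has dimension 3 − 2 = 1.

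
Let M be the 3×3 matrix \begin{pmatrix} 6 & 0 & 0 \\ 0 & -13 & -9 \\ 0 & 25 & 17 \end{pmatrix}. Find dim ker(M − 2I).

M − 2I = [[4, 0, 0], [0, -15, -9], [0, 25, 15]].
This matrix has rank 2, so its null space has dimension 3 − 2 = 1.

1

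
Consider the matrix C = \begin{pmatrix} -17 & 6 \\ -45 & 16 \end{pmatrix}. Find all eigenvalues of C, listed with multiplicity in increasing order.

Characteristic polynomial: p(r) = r^2 + r - 2 = (r - 1)(r + 2).
Roots (with multiplicity): -2, 1.

-2, 1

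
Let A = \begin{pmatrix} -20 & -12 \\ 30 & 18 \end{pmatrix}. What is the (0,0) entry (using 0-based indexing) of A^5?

Characteristic polynomial: t^2 + 2t = t(t + 2), so the eigenvalues are -2, 0.
t=0: eigenvector (-3, 5).
t=-2: eigenvector (-2, 3).
P = [[-3, -2], [5, 3]], D = diag(0, -2), P⁻¹ = [[3, 2], [-5, -3]].
A⁵ = P·diag(0, -32)·P⁻¹ = [[-320, -192], [480, 288]].
The requested entry is -320.

-320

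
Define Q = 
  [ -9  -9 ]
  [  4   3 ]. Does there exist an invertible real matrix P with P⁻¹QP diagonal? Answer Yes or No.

Characteristic polynomial: p(r) = r^2 + 6r + 9 = (r + 3)^2.
r = -3 has algebraic multiplicity 2; rank(Q + 3I) = 1, so geometric multiplicity = 1.
Geometric multiplicity < algebraic multiplicity, so Q is not diagonalizable.

No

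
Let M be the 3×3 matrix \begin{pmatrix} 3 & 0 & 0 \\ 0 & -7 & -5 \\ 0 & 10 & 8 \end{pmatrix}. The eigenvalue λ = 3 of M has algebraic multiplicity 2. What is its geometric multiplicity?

M − 3I = [[0, 0, 0], [0, -10, -5], [0, 10, 5]].
This matrix has rank 1, so its null space has dimension 3 − 1 = 2.

2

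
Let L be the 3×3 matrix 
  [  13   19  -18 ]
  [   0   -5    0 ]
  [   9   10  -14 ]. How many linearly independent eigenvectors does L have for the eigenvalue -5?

L + 5I = [[18, 19, -18], [0, 0, 0], [9, 10, -9]].
This matrix has rank 2, so its null space has dimension 3 − 2 = 1.

1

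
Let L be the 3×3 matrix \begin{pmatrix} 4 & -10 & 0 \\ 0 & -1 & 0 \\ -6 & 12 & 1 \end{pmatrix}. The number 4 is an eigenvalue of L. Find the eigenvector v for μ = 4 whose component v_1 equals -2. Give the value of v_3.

L − 4I = [[0, -10, 0], [0, -5, 0], [-6, 12, -3]].
Solving (L − 4I)v = 0 gives the eigenspace spanned by (-2, 0, 4).
With v_1 = -2, v = (-2, 0, 4), so v_3 = 4.

4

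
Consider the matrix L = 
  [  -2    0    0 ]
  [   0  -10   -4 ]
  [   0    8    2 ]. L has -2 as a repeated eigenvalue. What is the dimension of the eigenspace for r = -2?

2

L + 2I = [[0, 0, 0], [0, -8, -4], [0, 8, 4]].
This matrix has rank 1, so its null space has dimension 3 − 1 = 2.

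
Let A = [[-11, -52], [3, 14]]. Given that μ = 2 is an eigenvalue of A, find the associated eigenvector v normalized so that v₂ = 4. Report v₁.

A − 2I = [[-13, -52], [3, 12]].
Solving (A − 2I)v = 0 gives the eigenspace spanned by (-16, 4).
With v₂ = 4, v = (-16, 4), so v₁ = -16.

-16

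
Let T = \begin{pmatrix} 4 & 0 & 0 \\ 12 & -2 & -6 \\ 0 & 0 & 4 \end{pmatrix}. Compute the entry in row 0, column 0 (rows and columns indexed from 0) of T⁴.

256

Characteristic polynomial: s^3 - 6s^2 + 32 = (s - 4)^2(s + 2), so the eigenvalues are -2, 4, 4.
s=4: eigenvector (1, 2, 0).
s=-2: eigenvector (0, 1, 0).
s=4: eigenvector (0, -1, 1).
P = [[1, 0, 0], [2, 1, -1], [0, 0, 1]], D = diag(4, -2, 4), P⁻¹ = [[1, 0, 0], [-2, 1, 1], [0, 0, 1]].
T⁴ = P·diag(256, 16, 256)·P⁻¹ = [[256, 0, 0], [480, 16, -240], [0, 0, 256]].
The requested entry is 256.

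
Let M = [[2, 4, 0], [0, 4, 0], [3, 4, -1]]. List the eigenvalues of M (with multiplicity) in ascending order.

Characteristic polynomial: p(s) = s^3 - 5s^2 + 2s + 8 = (s - 4)(s - 2)(s + 1).
Roots (with multiplicity): -1, 2, 4.

-1, 2, 4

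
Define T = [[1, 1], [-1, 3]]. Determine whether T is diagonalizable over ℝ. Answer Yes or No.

No

Characteristic polynomial: p(λ) = λ^2 - 4λ + 4 = (λ - 2)^2.
λ = 2 has algebraic multiplicity 2; rank(T − 2I) = 1, so geometric multiplicity = 1.
Geometric multiplicity < algebraic multiplicity, so T is not diagonalizable.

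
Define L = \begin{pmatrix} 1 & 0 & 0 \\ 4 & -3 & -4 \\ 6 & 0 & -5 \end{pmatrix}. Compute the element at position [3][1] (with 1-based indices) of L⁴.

Characteristic polynomial: t^3 + 7t^2 + 7t - 15 = (t - 1)(t + 3)(t + 5), so the eigenvalues are -5, -3, 1.
t=-5: eigenvector (0, 2, 1).
t=-3: eigenvector (0, 1, 0).
t=1: eigenvector (1, 0, 1).
P = [[0, 0, 1], [2, 1, 0], [1, 0, 1]], D = diag(-5, -3, 1), P⁻¹ = [[-1, 0, 1], [2, 1, -2], [1, 0, 0]].
L⁴ = P·diag(625, 81, 1)·P⁻¹ = [[1, 0, 0], [-1088, 81, 1088], [-624, 0, 625]].
The requested entry is -624.

-624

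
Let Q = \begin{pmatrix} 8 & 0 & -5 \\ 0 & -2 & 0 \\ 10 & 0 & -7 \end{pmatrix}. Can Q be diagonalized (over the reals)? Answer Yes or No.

Yes

Characteristic polynomial: p(r) = r^3 + r^2 - 8r - 12 = (r - 3)(r + 2)^2.
r = -2 has algebraic multiplicity 2; rank(Q + 2I) = 1, so geometric multiplicity = 2.
Every eigenvalue has geometric = algebraic multiplicity, so Q is diagonalizable.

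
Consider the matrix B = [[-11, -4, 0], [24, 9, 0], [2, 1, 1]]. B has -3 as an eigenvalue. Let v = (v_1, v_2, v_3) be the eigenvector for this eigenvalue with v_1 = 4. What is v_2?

-8

B + 3I = [[-8, -4, 0], [24, 12, 0], [2, 1, 4]].
Solving (B + 3I)v = 0 gives the eigenspace spanned by (4, -8, 0).
With v_1 = 4, v = (4, -8, 0), so v_2 = -8.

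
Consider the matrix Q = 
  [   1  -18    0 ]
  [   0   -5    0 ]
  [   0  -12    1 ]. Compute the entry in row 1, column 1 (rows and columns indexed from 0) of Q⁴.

Characteristic polynomial: t^3 + 3t^2 - 9t + 5 = (t - 1)^2(t + 5), so the eigenvalues are -5, 1, 1.
t=1: eigenvector (1, 0, 0).
t=-5: eigenvector (3, 1, 2).
t=1: eigenvector (2, 0, 1).
P = [[1, 3, 2], [0, 1, 0], [0, 2, 1]], D = diag(1, -5, 1), P⁻¹ = [[1, 1, -2], [0, 1, 0], [0, -2, 1]].
Q⁴ = P·diag(1, 625, 1)·P⁻¹ = [[1, 1872, 0], [0, 625, 0], [0, 1248, 1]].
The requested entry is 625.

625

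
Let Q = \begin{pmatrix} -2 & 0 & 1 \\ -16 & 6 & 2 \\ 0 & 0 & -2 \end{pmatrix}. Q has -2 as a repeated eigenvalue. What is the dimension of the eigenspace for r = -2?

1

Q + 2I = [[0, 0, 1], [-16, 8, 2], [0, 0, 0]].
This matrix has rank 2, so its null space has dimension 3 − 2 = 1.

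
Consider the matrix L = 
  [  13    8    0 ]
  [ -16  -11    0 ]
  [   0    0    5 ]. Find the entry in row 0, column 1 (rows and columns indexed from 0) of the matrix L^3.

152

Characteristic polynomial: r^3 - 7r^2 - 5r + 75 = (r - 5)^2(r + 3), so the eigenvalues are -3, 5, 5.
r=5: eigenvector (1, -1, 0).
r=5: eigenvector (-1, 1, 1).
r=-3: eigenvector (-1, 2, 0).
P = [[1, -1, -1], [-1, 1, 2], [0, 1, 0]], D = diag(5, 5, -3), P⁻¹ = [[2, 1, 1], [0, 0, 1], [1, 1, 0]].
L³ = P·diag(125, 125, -27)·P⁻¹ = [[277, 152, 0], [-304, -179, 0], [0, 0, 125]].
The requested entry is 152.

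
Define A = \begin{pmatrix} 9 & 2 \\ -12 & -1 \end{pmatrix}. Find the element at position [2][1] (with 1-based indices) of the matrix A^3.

-588

Characteristic polynomial: λ^2 - 8λ + 15 = (λ - 5)(λ - 3), so the eigenvalues are 3, 5.
λ=3: eigenvector (1, -3).
λ=5: eigenvector (1, -2).
P = [[1, 1], [-3, -2]], D = diag(3, 5), P⁻¹ = [[-2, -1], [3, 1]].
A³ = P·diag(27, 125)·P⁻¹ = [[321, 98], [-588, -169]].
The requested entry is -588.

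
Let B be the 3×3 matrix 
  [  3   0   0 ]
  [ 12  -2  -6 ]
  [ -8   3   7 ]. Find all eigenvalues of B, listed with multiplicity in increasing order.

Characteristic polynomial: p(r) = r^3 - 8r^2 + 19r - 12 = (r - 4)(r - 3)(r - 1).
Roots (with multiplicity): 1, 3, 4.

1, 3, 4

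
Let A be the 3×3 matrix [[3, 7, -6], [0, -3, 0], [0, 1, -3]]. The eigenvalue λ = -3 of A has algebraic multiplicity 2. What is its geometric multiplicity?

1

A + 3I = [[6, 7, -6], [0, 0, 0], [0, 1, 0]].
This matrix has rank 2, so its null space has dimension 3 − 2 = 1.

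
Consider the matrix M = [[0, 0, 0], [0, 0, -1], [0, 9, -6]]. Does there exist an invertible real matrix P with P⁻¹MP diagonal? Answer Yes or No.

Characteristic polynomial: p(μ) = μ^3 + 6μ^2 + 9μ = μ(μ + 3)^2.
μ = -3 has algebraic multiplicity 2; rank(M + 3I) = 2, so geometric multiplicity = 1.
Geometric multiplicity < algebraic multiplicity, so M is not diagonalizable.

No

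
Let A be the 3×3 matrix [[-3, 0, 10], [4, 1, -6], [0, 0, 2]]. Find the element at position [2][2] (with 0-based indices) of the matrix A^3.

Characteristic polynomial: μ^3 - 7μ + 6 = (μ - 2)(μ - 1)(μ + 3), so the eigenvalues are -3, 1, 2.
μ=1: eigenvector (0, 1, 0).
μ=-3: eigenvector (1, -1, 0).
μ=2: eigenvector (2, 2, 1).
P = [[0, 1, 2], [1, -1, 2], [0, 0, 1]], D = diag(1, -3, 2), P⁻¹ = [[1, 1, -4], [1, 0, -2], [0, 0, 1]].
A³ = P·diag(1, -27, 8)·P⁻¹ = [[-27, 0, 70], [28, 1, -42], [0, 0, 8]].
The requested entry is 8.

8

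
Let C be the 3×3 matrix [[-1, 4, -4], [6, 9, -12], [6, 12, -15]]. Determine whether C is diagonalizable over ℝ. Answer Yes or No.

Yes

Characteristic polynomial: p(r) = r^3 + 7r^2 + 15r + 9 = (r + 1)(r + 3)^2.
r = -3 has algebraic multiplicity 2; rank(C + 3I) = 1, so geometric multiplicity = 2.
Every eigenvalue has geometric = algebraic multiplicity, so C is diagonalizable.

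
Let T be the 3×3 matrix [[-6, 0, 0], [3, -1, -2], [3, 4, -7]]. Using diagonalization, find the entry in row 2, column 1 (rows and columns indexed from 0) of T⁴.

-1088

Characteristic polynomial: r^3 + 14r^2 + 63r + 90 = (r + 3)(r + 5)(r + 6), so the eigenvalues are -6, -5, -3.
r=-6: eigenvector (1, -1, -1).
r=-3: eigenvector (0, -1, -1).
r=-5: eigenvector (0, 1, 2).
P = [[1, 0, 0], [-1, -1, 1], [-1, -1, 2]], D = diag(-6, -3, -5), P⁻¹ = [[1, 0, 0], [-1, -2, 1], [0, -1, 1]].
T⁴ = P·diag(1296, 81, 625)·P⁻¹ = [[1296, 0, 0], [-1215, -463, 544], [-1215, -1088, 1169]].
The requested entry is -1088.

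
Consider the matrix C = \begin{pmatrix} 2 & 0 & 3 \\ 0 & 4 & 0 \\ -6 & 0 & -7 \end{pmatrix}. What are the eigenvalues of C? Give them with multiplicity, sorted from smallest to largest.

Characteristic polynomial: p(s) = s^3 + s^2 - 16s - 16 = (s - 4)(s + 1)(s + 4).
Roots (with multiplicity): -4, -1, 4.

-4, -1, 4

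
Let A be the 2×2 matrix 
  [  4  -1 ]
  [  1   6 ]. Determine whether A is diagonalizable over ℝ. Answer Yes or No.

Characteristic polynomial: p(t) = t^2 - 10t + 25 = (t - 5)^2.
t = 5 has algebraic multiplicity 2; rank(A − 5I) = 1, so geometric multiplicity = 1.
Geometric multiplicity < algebraic multiplicity, so A is not diagonalizable.

No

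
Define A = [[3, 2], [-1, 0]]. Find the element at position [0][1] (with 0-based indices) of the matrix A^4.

30

Characteristic polynomial: λ^2 - 3λ + 2 = (λ - 2)(λ - 1), so the eigenvalues are 1, 2.
λ=2: eigenvector (2, -1).
λ=1: eigenvector (-1, 1).
P = [[2, -1], [-1, 1]], D = diag(2, 1), P⁻¹ = [[1, 1], [1, 2]].
A⁴ = P·diag(16, 1)·P⁻¹ = [[31, 30], [-15, -14]].
The requested entry is 30.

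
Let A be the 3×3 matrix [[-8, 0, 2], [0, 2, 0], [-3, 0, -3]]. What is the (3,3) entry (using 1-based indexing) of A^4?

Characteristic polynomial: r^3 + 9r^2 + 8r - 60 = (r - 2)(r + 5)(r + 6), so the eigenvalues are -6, -5, 2.
r=-6: eigenvector (1, 0, 1).
r=2: eigenvector (0, 1, 0).
r=-5: eigenvector (2, 0, 3).
P = [[1, 0, 2], [0, 1, 0], [1, 0, 3]], D = diag(-6, 2, -5), P⁻¹ = [[3, 0, -2], [0, 1, 0], [-1, 0, 1]].
A⁴ = P·diag(1296, 16, 625)·P⁻¹ = [[2638, 0, -1342], [0, 16, 0], [2013, 0, -717]].
The requested entry is -717.

-717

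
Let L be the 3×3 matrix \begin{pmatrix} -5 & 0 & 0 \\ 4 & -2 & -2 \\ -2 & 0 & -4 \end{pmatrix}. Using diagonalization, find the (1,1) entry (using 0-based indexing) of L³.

-8

Characteristic polynomial: μ^3 + 11μ^2 + 38μ + 40 = (μ + 2)(μ + 4)(μ + 5), so the eigenvalues are -5, -4, -2.
μ=-5: eigenvector (1, 0, 2).
μ=-2: eigenvector (0, 1, 0).
μ=-4: eigenvector (0, 1, 1).
P = [[1, 0, 0], [0, 1, 1], [2, 0, 1]], D = diag(-5, -2, -4), P⁻¹ = [[1, 0, 0], [2, 1, -1], [-2, 0, 1]].
L³ = P·diag(-125, -8, -64)·P⁻¹ = [[-125, 0, 0], [112, -8, -56], [-122, 0, -64]].
The requested entry is -8.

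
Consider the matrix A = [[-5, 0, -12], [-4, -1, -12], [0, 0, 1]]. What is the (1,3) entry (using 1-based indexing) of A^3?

-252

Characteristic polynomial: r^3 + 5r^2 - r - 5 = (r - 1)(r + 1)(r + 5), so the eigenvalues are -5, -1, 1.
r=-5: eigenvector (1, 1, 0).
r=-1: eigenvector (0, 1, 0).
r=1: eigenvector (-2, -2, 1).
P = [[1, 0, -2], [1, 1, -2], [0, 0, 1]], D = diag(-5, -1, 1), P⁻¹ = [[1, 0, 2], [-1, 1, 0], [0, 0, 1]].
A³ = P·diag(-125, -1, 1)·P⁻¹ = [[-125, 0, -252], [-124, -1, -252], [0, 0, 1]].
The requested entry is -252.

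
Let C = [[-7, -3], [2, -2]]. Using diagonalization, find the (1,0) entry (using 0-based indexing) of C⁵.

Characteristic polynomial: λ^2 + 9λ + 20 = (λ + 4)(λ + 5), so the eigenvalues are -5, -4.
λ=-5: eigenvector (3, -2).
λ=-4: eigenvector (-1, 1).
P = [[3, -1], [-2, 1]], D = diag(-5, -4), P⁻¹ = [[1, 1], [2, 3]].
C⁵ = P·diag(-3125, -1024)·P⁻¹ = [[-7327, -6303], [4202, 3178]].
The requested entry is 4202.

4202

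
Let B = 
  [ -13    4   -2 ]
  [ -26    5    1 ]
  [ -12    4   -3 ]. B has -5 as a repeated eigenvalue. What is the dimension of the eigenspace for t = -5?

B + 5I = [[-8, 4, -2], [-26, 10, 1], [-12, 4, 2]].
This matrix has rank 2, so its null space has dimension 3 − 2 = 1.

1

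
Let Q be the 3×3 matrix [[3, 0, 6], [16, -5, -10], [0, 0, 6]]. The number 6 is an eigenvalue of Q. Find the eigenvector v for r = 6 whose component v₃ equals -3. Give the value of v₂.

Q − 6I = [[-3, 0, 6], [16, -11, -10], [0, 0, 0]].
Solving (Q − 6I)v = 0 gives the eigenspace spanned by (-6, -6, -3).
With v₃ = -3, v = (-6, -6, -3), so v₂ = -6.

-6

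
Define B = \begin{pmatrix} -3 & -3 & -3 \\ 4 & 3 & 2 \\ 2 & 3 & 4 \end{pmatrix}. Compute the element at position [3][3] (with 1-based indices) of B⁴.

Characteristic polynomial: μ^3 - 4μ^2 + 3μ = μ(μ - 3)(μ - 1), so the eigenvalues are 0, 1, 3.
μ=0: eigenvector (1, -2, 1).
μ=1: eigenvector (0, 1, -1).
μ=3: eigenvector (-1, 0, 2).
P = [[1, 0, -1], [-2, 1, 0], [1, -1, 2]], D = diag(0, 1, 3), P⁻¹ = [[2, 1, 1], [4, 3, 2], [1, 1, 1]].
B⁴ = P·diag(0, 1, 81)·P⁻¹ = [[-81, -81, -81], [4, 3, 2], [158, 159, 160]].
The requested entry is 160.

160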